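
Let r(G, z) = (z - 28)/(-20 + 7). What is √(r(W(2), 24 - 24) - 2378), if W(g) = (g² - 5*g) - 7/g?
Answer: I*√401518/13 ≈ 48.743*I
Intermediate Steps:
W(g) = g² - 7/g - 5*g
r(G, z) = 28/13 - z/13 (r(G, z) = (-28 + z)/(-13) = (-28 + z)*(-1/13) = 28/13 - z/13)
√(r(W(2), 24 - 24) - 2378) = √((28/13 - (24 - 24)/13) - 2378) = √((28/13 - 1/13*0) - 2378) = √((28/13 + 0) - 2378) = √(28/13 - 2378) = √(-30886/13) = I*√401518/13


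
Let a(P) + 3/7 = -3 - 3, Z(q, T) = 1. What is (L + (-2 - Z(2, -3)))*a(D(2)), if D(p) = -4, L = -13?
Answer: 720/7 ≈ 102.86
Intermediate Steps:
a(P) = -45/7 (a(P) = -3/7 + (-3 - 3) = -3/7 - 6 = -45/7)
(L + (-2 - Z(2, -3)))*a(D(2)) = (-13 + (-2 - 1*1))*(-45/7) = (-13 + (-2 - 1))*(-45/7) = (-13 - 3)*(-45/7) = -16*(-45/7) = 720/7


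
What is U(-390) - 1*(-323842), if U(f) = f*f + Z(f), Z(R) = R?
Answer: 475552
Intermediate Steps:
U(f) = f + f**2 (U(f) = f*f + f = f**2 + f = f + f**2)
U(-390) - 1*(-323842) = -390*(1 - 390) - 1*(-323842) = -390*(-389) + 323842 = 151710 + 323842 = 475552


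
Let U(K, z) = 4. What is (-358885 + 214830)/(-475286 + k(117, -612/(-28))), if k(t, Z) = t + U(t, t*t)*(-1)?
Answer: 144055/475173 ≈ 0.30316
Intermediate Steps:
k(t, Z) = -4 + t (k(t, Z) = t + 4*(-1) = t - 4 = -4 + t)
(-358885 + 214830)/(-475286 + k(117, -612/(-28))) = (-358885 + 214830)/(-475286 + (-4 + 117)) = -144055/(-475286 + 113) = -144055/(-475173) = -144055*(-1/475173) = 144055/475173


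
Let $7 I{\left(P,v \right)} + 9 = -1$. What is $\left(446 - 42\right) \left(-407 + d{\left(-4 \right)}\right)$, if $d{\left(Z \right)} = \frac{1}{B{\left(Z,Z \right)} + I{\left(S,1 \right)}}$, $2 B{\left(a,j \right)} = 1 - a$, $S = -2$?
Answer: $- \frac{2460764}{15} \approx -1.6405 \cdot 10^{5}$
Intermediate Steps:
$I{\left(P,v \right)} = - \frac{10}{7}$ ($I{\left(P,v \right)} = - \frac{9}{7} + \frac{1}{7} \left(-1\right) = - \frac{9}{7} - \frac{1}{7} = - \frac{10}{7}$)
$B{\left(a,j \right)} = \frac{1}{2} - \frac{a}{2}$ ($B{\left(a,j \right)} = \frac{1 - a}{2} = \frac{1}{2} - \frac{a}{2}$)
$d{\left(Z \right)} = \frac{1}{- \frac{13}{14} - \frac{Z}{2}}$ ($d{\left(Z \right)} = \frac{1}{\left(\frac{1}{2} - \frac{Z}{2}\right) - \frac{10}{7}} = \frac{1}{- \frac{13}{14} - \frac{Z}{2}}$)
$\left(446 - 42\right) \left(-407 + d{\left(-4 \right)}\right) = \left(446 - 42\right) \left(-407 - \frac{14}{13 + 7 \left(-4\right)}\right) = 404 \left(-407 - \frac{14}{13 - 28}\right) = 404 \left(-407 - \frac{14}{-15}\right) = 404 \left(-407 - - \frac{14}{15}\right) = 404 \left(-407 + \frac{14}{15}\right) = 404 \left(- \frac{6091}{15}\right) = - \frac{2460764}{15}$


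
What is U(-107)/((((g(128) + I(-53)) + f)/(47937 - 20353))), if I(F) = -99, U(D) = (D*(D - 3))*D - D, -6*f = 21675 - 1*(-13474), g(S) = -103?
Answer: 208416373632/36361 ≈ 5.7319e+6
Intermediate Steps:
f = -35149/6 (f = -(21675 - 1*(-13474))/6 = -(21675 + 13474)/6 = -⅙*35149 = -35149/6 ≈ -5858.2)
U(D) = -D + D²*(-3 + D) (U(D) = (D*(-3 + D))*D - D = D²*(-3 + D) - D = -D + D²*(-3 + D))
U(-107)/((((g(128) + I(-53)) + f)/(47937 - 20353))) = (-107*(-1 + (-107)² - 3*(-107)))/((((-103 - 99) - 35149/6)/(47937 - 20353))) = (-107*(-1 + 11449 + 321))/(((-202 - 35149/6)/27584)) = (-107*11769)/((-36361/6*1/27584)) = -1259283/(-36361/165504) = -1259283*(-165504/36361) = 208416373632/36361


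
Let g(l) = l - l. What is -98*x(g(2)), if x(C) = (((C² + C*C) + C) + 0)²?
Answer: 0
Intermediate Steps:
g(l) = 0
x(C) = (C + 2*C²)² (x(C) = (((C² + C²) + C) + 0)² = ((2*C² + C) + 0)² = ((C + 2*C²) + 0)² = (C + 2*C²)²)
-98*x(g(2)) = -98*0²*(1 + 2*0)² = -0*(1 + 0)² = -0*1² = -0 = -98*0 = 0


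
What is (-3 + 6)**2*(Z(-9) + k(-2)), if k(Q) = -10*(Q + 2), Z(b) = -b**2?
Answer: -729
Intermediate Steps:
k(Q) = -20 - 10*Q (k(Q) = -10*(2 + Q) = -20 - 10*Q)
(-3 + 6)**2*(Z(-9) + k(-2)) = (-3 + 6)**2*(-1*(-9)**2 + (-20 - 10*(-2))) = 3**2*(-1*81 + (-20 + 20)) = 9*(-81 + 0) = 9*(-81) = -729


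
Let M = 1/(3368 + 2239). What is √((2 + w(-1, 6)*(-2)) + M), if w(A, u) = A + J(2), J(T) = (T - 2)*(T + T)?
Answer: √13973267/1869 ≈ 2.0000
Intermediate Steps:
J(T) = 2*T*(-2 + T) (J(T) = (-2 + T)*(2*T) = 2*T*(-2 + T))
w(A, u) = A (w(A, u) = A + 2*2*(-2 + 2) = A + 2*2*0 = A + 0 = A)
M = 1/5607 ≈ 0.00017835
√((2 + w(-1, 6)*(-2)) + M) = √((2 - 1*(-2)) + 1/5607) = √((2 + 2) + 1/5607) = √(4 + 1/5607) = √(22429/5607) = √13973267/1869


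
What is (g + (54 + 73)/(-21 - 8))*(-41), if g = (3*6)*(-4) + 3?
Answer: 87248/29 ≈ 3008.6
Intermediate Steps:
g = -69 (g = 18*(-4) + 3 = -72 + 3 = -69)
(g + (54 + 73)/(-21 - 8))*(-41) = (-69 + (54 + 73)/(-21 - 8))*(-41) = (-69 + 127/(-29))*(-41) = (-69 + 127*(-1/29))*(-41) = (-69 - 127/29)*(-41) = -2128/29*(-41) = 87248/29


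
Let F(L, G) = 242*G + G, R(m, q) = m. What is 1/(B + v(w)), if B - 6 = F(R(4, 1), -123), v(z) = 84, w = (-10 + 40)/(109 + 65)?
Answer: -1/29799 ≈ -3.3558e-5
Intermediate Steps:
w = 5/29 (w = 30/174 = 30*(1/174) = 5/29 ≈ 0.17241)
F(L, G) = 243*G
B = -29883 (B = 6 + 243*(-123) = 6 - 29889 = -29883)
1/(B + v(w)) = 1/(-29883 + 84) = 1/(-29799) = -1/29799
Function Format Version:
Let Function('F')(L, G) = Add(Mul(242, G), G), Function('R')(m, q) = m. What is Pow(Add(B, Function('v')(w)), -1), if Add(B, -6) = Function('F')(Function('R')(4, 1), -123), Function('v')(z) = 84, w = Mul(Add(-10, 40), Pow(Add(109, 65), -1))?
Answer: Rational(-1, 29799) ≈ -3.3558e-5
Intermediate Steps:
w = Rational(5, 29) (w = Mul(30, Pow(174, -1)) = Mul(30, Rational(1, 174)) = Rational(5, 29) ≈ 0.17241)
Function('F')(L, G) = Mul(243, G)
B = -29883 (B = Add(6, Mul(243, -123)) = Add(6, -29889) = -29883)
Pow(Add(B, Function('v')(w)), -1) = Pow(Add(-29883, 84), -1) = Pow(-29799, -1) = Rational(-1, 29799)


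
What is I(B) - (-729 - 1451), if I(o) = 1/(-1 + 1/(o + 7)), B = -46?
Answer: 87161/40 ≈ 2179.0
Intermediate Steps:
I(o) = 1/(-1 + 1/(7 + o))
I(B) - (-729 - 1451) = (-7 - 1*(-46))/(6 - 46) - (-729 - 1451) = (-7 + 46)/(-40) - 1*(-2180) = -1/40*39 + 2180 = -39/40 + 2180 = 87161/40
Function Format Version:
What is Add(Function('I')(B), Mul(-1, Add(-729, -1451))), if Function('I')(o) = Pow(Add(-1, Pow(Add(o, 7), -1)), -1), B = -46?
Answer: Rational(87161, 40) ≈ 2179.0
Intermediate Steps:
Function('I')(o) = Pow(Add(-1, Pow(Add(7, o), -1)), -1)
Add(Function('I')(B), Mul(-1, Add(-729, -1451))) = Add(Mul(Pow(Add(6, -46), -1), Add(-7, Mul(-1, -46))), Mul(-1, Add(-729, -1451))) = Add(Mul(Pow(-40, -1), Add(-7, 46)), Mul(-1, -2180)) = Add(Mul(Rational(-1, 40), 39), 2180) = Add(Rational(-39, 40), 2180) = Rational(87161, 40)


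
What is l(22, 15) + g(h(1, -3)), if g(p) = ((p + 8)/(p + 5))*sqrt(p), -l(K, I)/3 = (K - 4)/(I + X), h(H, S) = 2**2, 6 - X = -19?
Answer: 79/60 ≈ 1.3167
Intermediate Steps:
X = 25 (X = 6 - 1*(-19) = 6 + 19 = 25)
h(H, S) = 4
l(K, I) = -3*(-4 + K)/(25 + I) (l(K, I) = -3*(K - 4)/(I + 25) = -3*(-4 + K)/(25 + I))
g(p) = sqrt(p)*(8 + p)/(5 + p) (g(p) = ((8 + p)/(5 + p))*sqrt(p) = sqrt(p)*(8 + p)/(5 + p))
l(22, 15) + g(h(1, -3)) = 3*(4 - 1*22)/(25 + 15) + sqrt(4)*(8 + 4)/(5 + 4) = 3*(4 - 22)/40 + 2*12/9 = 3*(1/40)*(-18) + 2*(1/9)*12 = -27/20 + 8/3 = 79/60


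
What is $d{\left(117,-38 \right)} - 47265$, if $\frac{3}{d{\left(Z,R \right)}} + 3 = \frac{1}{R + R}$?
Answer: $- \frac{10823913}{229} \approx -47266.0$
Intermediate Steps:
$d{\left(Z,R \right)} = \frac{3}{-3 + \frac{1}{2 R}}$ ($d{\left(Z,R \right)} = \frac{3}{-3 + \frac{1}{R + R}} = \frac{3}{-3 + \frac{1}{2 R}}$)
$d{\left(117,-38 \right)} - 47265 = \left(-6\right) \left(-38\right) \frac{1}{-1 + 6 \left(-38\right)} - 47265 = \left(-6\right) \left(-38\right) \frac{1}{-1 - 228} - 47265 = \left(-6\right) \left(-38\right) \frac{1}{-229} - 47265 = \left(-6\right) \left(-38\right) \left(- \frac{1}{229}\right) - 47265 = - \frac{228}{229} - 47265 = - \frac{10823913}{229}$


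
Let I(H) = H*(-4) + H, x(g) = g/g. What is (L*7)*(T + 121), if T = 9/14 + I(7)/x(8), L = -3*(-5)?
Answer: 21135/2 ≈ 10568.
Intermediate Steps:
x(g) = 1
L = 15
I(H) = -3*H (I(H) = -4*H + H = -3*H)
T = -285/14 (T = 9/14 - 3*7/1 = 9*(1/14) - 21*1 = 9/14 - 21 = -285/14 ≈ -20.357)
(L*7)*(T + 121) = (15*7)*(-285/14 + 121) = 105*(1409/14) = 21135/2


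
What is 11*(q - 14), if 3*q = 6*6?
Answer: -22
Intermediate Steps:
q = 12 (q = (6*6)/3 = (⅓)*36 = 12)
11*(q - 14) = 11*(12 - 14) = 11*(-2) = -22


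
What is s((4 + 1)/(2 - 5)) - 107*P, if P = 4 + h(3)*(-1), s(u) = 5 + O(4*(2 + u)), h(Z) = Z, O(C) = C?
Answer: -302/3 ≈ -100.67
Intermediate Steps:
s(u) = 13 + 4*u (s(u) = 5 + 4*(2 + u) = 5 + (8 + 4*u) = 13 + 4*u)
P = 1 (P = 4 + 3*(-1) = 4 - 3 = 1)
s((4 + 1)/(2 - 5)) - 107*P = (13 + 4*((4 + 1)/(2 - 5))) - 107*1 = (13 + 4*(5/(-3))) - 107 = (13 + 4*(5*(-⅓))) - 107 = (13 + 4*(-5/3)) - 107 = (13 - 20/3) - 107 = 19/3 - 107 = -302/3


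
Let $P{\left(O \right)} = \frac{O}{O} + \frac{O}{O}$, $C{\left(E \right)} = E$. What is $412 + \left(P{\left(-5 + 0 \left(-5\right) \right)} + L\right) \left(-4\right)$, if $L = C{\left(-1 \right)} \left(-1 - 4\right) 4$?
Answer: $324$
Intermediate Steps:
$P{\left(O \right)} = 2$ ($P{\left(O \right)} = 1 + 1 = 2$)
$L = 20$ ($L = - (-1 - 4) 4 = \left(-1\right) \left(-5\right) 4 = 5 \cdot 4 = 20$)
$412 + \left(P{\left(-5 + 0 \left(-5\right) \right)} + L\right) \left(-4\right) = 412 + \left(2 + 20\right) \left(-4\right) = 412 + 22 \left(-4\right) = 412 - 88 = 324$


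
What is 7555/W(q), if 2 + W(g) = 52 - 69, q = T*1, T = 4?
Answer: -7555/19 ≈ -397.63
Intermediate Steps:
q = 4 (q = 4*1 = 4)
W(g) = -19 (W(g) = -2 + (52 - 69) = -2 - 17 = -19)
7555/W(q) = 7555/(-19) = 7555*(-1/19) = -7555/19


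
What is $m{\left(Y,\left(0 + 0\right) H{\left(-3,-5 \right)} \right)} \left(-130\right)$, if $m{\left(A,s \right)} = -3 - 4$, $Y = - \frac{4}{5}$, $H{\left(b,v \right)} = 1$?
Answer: $910$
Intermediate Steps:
$Y = - \frac{4}{5}$ ($Y = \left(-4\right) \frac{1}{5} = - \frac{4}{5} \approx -0.8$)
$m{\left(A,s \right)} = -7$
$m{\left(Y,\left(0 + 0\right) H{\left(-3,-5 \right)} \right)} \left(-130\right) = \left(-7\right) \left(-130\right) = 910$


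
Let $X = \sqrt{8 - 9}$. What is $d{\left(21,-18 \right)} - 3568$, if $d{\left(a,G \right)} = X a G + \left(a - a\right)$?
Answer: $-3568 - 378 i \approx -3568.0 - 378.0 i$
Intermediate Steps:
$X = i$ ($X = \sqrt{-1} = i \approx 1.0 i$)
$d{\left(a,G \right)} = i G a$ ($d{\left(a,G \right)} = i a G + \left(a - a\right) = i G a + 0 = i G a$)
$d{\left(21,-18 \right)} - 3568 = i \left(-18\right) 21 - 3568 = - 378 i - 3568 = -3568 - 378 i$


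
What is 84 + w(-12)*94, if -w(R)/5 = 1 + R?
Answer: 5254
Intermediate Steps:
w(R) = -5 - 5*R (w(R) = -5*(1 + R) = -5 - 5*R)
84 + w(-12)*94 = 84 + (-5 - 5*(-12))*94 = 84 + (-5 + 60)*94 = 84 + 55*94 = 84 + 5170 = 5254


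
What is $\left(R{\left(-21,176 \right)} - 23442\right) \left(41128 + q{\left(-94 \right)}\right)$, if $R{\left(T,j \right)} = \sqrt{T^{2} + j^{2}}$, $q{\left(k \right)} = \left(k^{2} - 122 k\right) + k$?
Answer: $-1437885396 + 61338 \sqrt{31417} \approx -1.427 \cdot 10^{9}$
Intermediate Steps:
$q{\left(k \right)} = k^{2} - 121 k$
$\left(R{\left(-21,176 \right)} - 23442\right) \left(41128 + q{\left(-94 \right)}\right) = \left(\sqrt{\left(-21\right)^{2} + 176^{2}} - 23442\right) \left(41128 - 94 \left(-121 - 94\right)\right) = \left(\sqrt{441 + 30976} - 23442\right) \left(41128 - -20210\right) = \left(\sqrt{31417} - 23442\right) \left(41128 + 20210\right) = \left(-23442 + \sqrt{31417}\right) 61338 = -1437885396 + 61338 \sqrt{31417}$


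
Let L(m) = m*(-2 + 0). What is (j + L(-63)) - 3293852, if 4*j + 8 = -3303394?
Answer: -8239153/2 ≈ -4.1196e+6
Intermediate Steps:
j = -1651701/2 (j = -2 + (¼)*(-3303394) = -2 - 1651697/2 = -1651701/2 ≈ -8.2585e+5)
L(m) = -2*m (L(m) = m*(-2) = -2*m)
(j + L(-63)) - 3293852 = (-1651701/2 - 2*(-63)) - 3293852 = (-1651701/2 + 126) - 3293852 = -1651449/2 - 3293852 = -8239153/2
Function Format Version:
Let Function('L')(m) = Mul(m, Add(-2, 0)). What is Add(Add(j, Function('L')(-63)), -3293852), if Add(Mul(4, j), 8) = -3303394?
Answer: Rational(-8239153, 2) ≈ -4.1196e+6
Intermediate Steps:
j = Rational(-1651701, 2) (j = Add(-2, Mul(Rational(1, 4), -3303394)) = Add(-2, Rational(-1651697, 2)) = Rational(-1651701, 2) ≈ -8.2585e+5)
Function('L')(m) = Mul(-2, m) (Function('L')(m) = Mul(m, -2) = Mul(-2, m))
Add(Add(j, Function('L')(-63)), -3293852) = Add(Add(Rational(-1651701, 2), Mul(-2, -63)), -3293852) = Add(Add(Rational(-1651701, 2), 126), -3293852) = Add(Rational(-1651449, 2), -3293852) = Rational(-8239153, 2)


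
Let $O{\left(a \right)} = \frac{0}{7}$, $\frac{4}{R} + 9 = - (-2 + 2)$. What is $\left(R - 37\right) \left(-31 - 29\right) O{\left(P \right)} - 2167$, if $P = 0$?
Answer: $-2167$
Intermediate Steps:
$R = - \frac{4}{9}$ ($R = \frac{4}{-9 - \left(-2 + 2\right)} = \frac{4}{-9 - 0} = \frac{4}{-9 + 0} = \frac{4}{-9} = 4 \left(- \frac{1}{9}\right) = - \frac{4}{9} \approx -0.44444$)
$O{\left(a \right)} = 0$ ($O{\left(a \right)} = 0 \cdot \frac{1}{7} = 0$)
$\left(R - 37\right) \left(-31 - 29\right) O{\left(P \right)} - 2167 = \left(- \frac{4}{9} - 37\right) \left(-31 - 29\right) 0 - 2167 = \left(- \frac{337}{9}\right) \left(-60\right) 0 - 2167 = \frac{6740}{3} \cdot 0 - 2167 = 0 - 2167 = -2167$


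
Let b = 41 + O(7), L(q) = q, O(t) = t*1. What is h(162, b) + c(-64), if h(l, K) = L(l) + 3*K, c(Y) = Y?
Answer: 242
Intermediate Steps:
O(t) = t
b = 48 (b = 41 + 7 = 48)
h(l, K) = l + 3*K
h(162, b) + c(-64) = (162 + 3*48) - 64 = (162 + 144) - 64 = 306 - 64 = 242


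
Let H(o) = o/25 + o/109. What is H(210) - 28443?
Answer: -15495807/545 ≈ -28433.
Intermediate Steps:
H(o) = 134*o/2725 (H(o) = o*(1/25) + o*(1/109) = o/25 + o/109 = 134*o/2725)
H(210) - 28443 = (134/2725)*210 - 28443 = 5628/545 - 28443 = -15495807/545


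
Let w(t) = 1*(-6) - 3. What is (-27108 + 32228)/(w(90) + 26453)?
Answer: 1280/6611 ≈ 0.19362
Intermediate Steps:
w(t) = -9 (w(t) = -6 - 3 = -9)
(-27108 + 32228)/(w(90) + 26453) = (-27108 + 32228)/(-9 + 26453) = 5120/26444 = 5120*(1/26444) = 1280/6611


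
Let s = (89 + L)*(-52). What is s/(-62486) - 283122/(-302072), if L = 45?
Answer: 4948999747/4718817748 ≈ 1.0488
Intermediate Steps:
s = -6968 (s = (89 + 45)*(-52) = 134*(-52) = -6968)
s/(-62486) - 283122/(-302072) = -6968/(-62486) - 283122/(-302072) = -6968*(-1/62486) - 283122*(-1/302072) = 3484/31243 + 141561/151036 = 4948999747/4718817748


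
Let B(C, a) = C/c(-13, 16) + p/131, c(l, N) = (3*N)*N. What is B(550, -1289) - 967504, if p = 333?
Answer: -48669157319/50304 ≈ -9.6750e+5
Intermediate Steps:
c(l, N) = 3*N²
B(C, a) = 333/131 + C/768 (B(C, a) = C/((3*16²)) + 333/131 = C/((3*256)) + 333*(1/131) = C/768 + 333/131 = 333/131 + C/768)
B(550, -1289) - 967504 = (333/131 + (1/768)*550) - 967504 = (333/131 + 275/384) - 967504 = 163897/50304 - 967504 = -48669157319/50304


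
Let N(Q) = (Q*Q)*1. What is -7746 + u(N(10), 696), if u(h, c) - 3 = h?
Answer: -7643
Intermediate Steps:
N(Q) = Q² (N(Q) = Q²*1 = Q²)
u(h, c) = 3 + h
-7746 + u(N(10), 696) = -7746 + (3 + 10²) = -7746 + (3 + 100) = -7746 + 103 = -7643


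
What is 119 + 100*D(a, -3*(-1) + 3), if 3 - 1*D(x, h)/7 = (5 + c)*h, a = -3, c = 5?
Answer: -39781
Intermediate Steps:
D(x, h) = 21 - 70*h (D(x, h) = 21 - 7*(5 + 5)*h = 21 - 70*h)
119 + 100*D(a, -3*(-1) + 3) = 119 + 100*(21 - 70*(-3*(-1) + 3)) = 119 + 100*(21 - 70*(3 + 3)) = 119 + 100*(21 - 70*6) = 119 + 100*(21 - 420) = 119 + 100*(-399) = 119 - 39900 = -39781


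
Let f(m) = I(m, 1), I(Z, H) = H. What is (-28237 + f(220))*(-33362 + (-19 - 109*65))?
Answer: 1142597976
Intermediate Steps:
f(m) = 1
(-28237 + f(220))*(-33362 + (-19 - 109*65)) = (-28237 + 1)*(-33362 + (-19 - 109*65)) = -28236*(-33362 + (-19 - 7085)) = -28236*(-33362 - 7104) = -28236*(-40466) = 1142597976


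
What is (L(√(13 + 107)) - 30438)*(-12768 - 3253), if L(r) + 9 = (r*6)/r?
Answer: 487695261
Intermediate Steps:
L(r) = -3 (L(r) = -9 + (r*6)/r = -9 + (6*r)/r = -9 + 6 = -3)
(L(√(13 + 107)) - 30438)*(-12768 - 3253) = (-3 - 30438)*(-12768 - 3253) = -30441*(-16021) = 487695261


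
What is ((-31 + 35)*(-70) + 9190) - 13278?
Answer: -4368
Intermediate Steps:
((-31 + 35)*(-70) + 9190) - 13278 = (4*(-70) + 9190) - 13278 = (-280 + 9190) - 13278 = 8910 - 13278 = -4368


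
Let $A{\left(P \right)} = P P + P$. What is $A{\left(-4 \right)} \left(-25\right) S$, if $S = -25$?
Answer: $7500$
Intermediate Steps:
$A{\left(P \right)} = P + P^{2}$ ($A{\left(P \right)} = P^{2} + P = P + P^{2}$)
$A{\left(-4 \right)} \left(-25\right) S = - 4 \left(1 - 4\right) \left(-25\right) \left(-25\right) = \left(-4\right) \left(-3\right) \left(-25\right) \left(-25\right) = 12 \left(-25\right) \left(-25\right) = \left(-300\right) \left(-25\right) = 7500$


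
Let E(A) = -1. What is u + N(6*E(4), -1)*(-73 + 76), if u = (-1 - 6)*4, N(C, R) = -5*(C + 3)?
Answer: 17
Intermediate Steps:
N(C, R) = -15 - 5*C (N(C, R) = -5*(3 + C) = -15 - 5*C)
u = -28 (u = -7*4 = -28)
u + N(6*E(4), -1)*(-73 + 76) = -28 + (-15 - 30*(-1))*(-73 + 76) = -28 + (-15 - 5*(-6))*3 = -28 + (-15 + 30)*3 = -28 + 15*3 = -28 + 45 = 17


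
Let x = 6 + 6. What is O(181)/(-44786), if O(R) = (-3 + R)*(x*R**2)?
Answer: -34988748/22393 ≈ -1562.5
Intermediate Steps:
x = 12
O(R) = 12*R**2*(-3 + R) (O(R) = (-3 + R)*(12*R**2) = 12*R**2*(-3 + R))
O(181)/(-44786) = (12*181**2*(-3 + 181))/(-44786) = (12*32761*178)*(-1/44786) = 69977496*(-1/44786) = -34988748/22393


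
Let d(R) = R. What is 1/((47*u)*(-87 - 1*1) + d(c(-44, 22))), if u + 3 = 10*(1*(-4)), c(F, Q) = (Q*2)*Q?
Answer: 1/178816 ≈ 5.5923e-6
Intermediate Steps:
c(F, Q) = 2*Q² (c(F, Q) = (2*Q)*Q = 2*Q²)
u = -43 (u = -3 + 10*(1*(-4)) = -3 + 10*(-4) = -3 - 40 = -43)
1/((47*u)*(-87 - 1*1) + d(c(-44, 22))) = 1/((47*(-43))*(-87 - 1*1) + 2*22²) = 1/(-2021*(-87 - 1) + 2*484) = 1/(-2021*(-88) + 968) = 1/(177848 + 968) = 1/178816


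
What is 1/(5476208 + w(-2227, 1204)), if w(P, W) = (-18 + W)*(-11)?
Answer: 1/5463162 ≈ 1.8304e-7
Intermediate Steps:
w(P, W) = 198 - 11*W
1/(5476208 + w(-2227, 1204)) = 1/(5476208 + (198 - 11*1204)) = 1/(5476208 + (198 - 13244)) = 1/(5476208 - 13046) = 1/5463162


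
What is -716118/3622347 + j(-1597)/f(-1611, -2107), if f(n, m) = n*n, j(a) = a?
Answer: -69049665631/348190860681 ≈ -0.19831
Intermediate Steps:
f(n, m) = n²
-716118/3622347 + j(-1597)/f(-1611, -2107) = -716118/3622347 - 1597/((-1611)²) = -716118*1/3622347 - 1597/2595321 = -238706/1207449 - 1597*1/2595321 = -238706/1207449 - 1597/2595321 = -69049665631/348190860681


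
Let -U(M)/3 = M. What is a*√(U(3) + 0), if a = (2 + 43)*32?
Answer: 4320*I ≈ 4320.0*I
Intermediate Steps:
U(M) = -3*M
a = 1440 (a = 45*32 = 1440)
a*√(U(3) + 0) = 1440*√(-3*3 + 0) = 1440*√(-9 + 0) = 1440*√(-9) = 1440*(3*I) = 4320*I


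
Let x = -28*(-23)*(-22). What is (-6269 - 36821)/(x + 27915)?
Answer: -43090/13747 ≈ -3.1345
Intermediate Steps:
x = -14168 (x = 644*(-22) = -14168)
(-6269 - 36821)/(x + 27915) = (-6269 - 36821)/(-14168 + 27915) = -43090/13747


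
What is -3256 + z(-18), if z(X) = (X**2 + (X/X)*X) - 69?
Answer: -3019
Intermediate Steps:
z(X) = -69 + X + X**2 (z(X) = (X**2 + 1*X) - 69 = (X**2 + X) - 69 = (X + X**2) - 69 = -69 + X + X**2)
-3256 + z(-18) = -3256 + (-69 - 18 + (-18)**2) = -3256 + (-69 - 18 + 324) = -3256 + 237 = -3019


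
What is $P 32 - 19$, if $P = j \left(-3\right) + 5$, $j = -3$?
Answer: $429$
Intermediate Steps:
$P = 14$ ($P = \left(-3\right) \left(-3\right) + 5 = 9 + 5 = 14$)
$P 32 - 19 = 14 \cdot 32 - 19 = 448 - 19 = 429$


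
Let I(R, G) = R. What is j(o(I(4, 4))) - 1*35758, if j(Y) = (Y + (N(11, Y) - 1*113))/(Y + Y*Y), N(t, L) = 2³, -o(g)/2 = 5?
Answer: -643667/18 ≈ -35759.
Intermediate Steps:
o(g) = -10 (o(g) = -2*5 = -10)
N(t, L) = 8
j(Y) = (-105 + Y)/(Y + Y²) (j(Y) = (Y + (8 - 1*113))/(Y + Y*Y) = (Y + (8 - 113))/(Y + Y²) = (Y - 105)/(Y + Y²) = (-105 + Y)/(Y + Y²))
j(o(I(4, 4))) - 1*35758 = (-105 - 10)/((-10)*(1 - 10)) - 1*35758 = -⅒*(-115)/(-9) - 35758 = -⅒*(-⅑)*(-115) - 35758 = -23/18 - 35758 = -643667/18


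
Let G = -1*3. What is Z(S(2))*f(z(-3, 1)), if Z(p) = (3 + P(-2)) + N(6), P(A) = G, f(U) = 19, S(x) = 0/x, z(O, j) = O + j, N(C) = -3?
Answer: -57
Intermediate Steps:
S(x) = 0
G = -3
P(A) = -3
Z(p) = -3 (Z(p) = (3 - 3) - 3 = 0 - 3 = -3)
Z(S(2))*f(z(-3, 1)) = -3*19 = -57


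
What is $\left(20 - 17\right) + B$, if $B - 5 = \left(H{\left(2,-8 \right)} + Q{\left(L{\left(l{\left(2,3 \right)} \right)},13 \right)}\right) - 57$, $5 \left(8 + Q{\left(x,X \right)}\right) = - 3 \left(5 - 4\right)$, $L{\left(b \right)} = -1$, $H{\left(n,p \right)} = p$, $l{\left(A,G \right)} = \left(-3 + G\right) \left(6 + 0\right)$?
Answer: $- \frac{328}{5} \approx -65.6$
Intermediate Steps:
$l{\left(A,G \right)} = -18 + 6 G$ ($l{\left(A,G \right)} = \left(-3 + G\right) 6 = -18 + 6 G$)
$Q{\left(x,X \right)} = - \frac{43}{5}$ ($Q{\left(x,X \right)} = -8 + \frac{\left(-3\right) \left(5 - 4\right)}{5} = -8 + \frac{\left(-3\right) 1}{5} = -8 + \frac{1}{5} \left(-3\right) = -8 - \frac{3}{5} = - \frac{43}{5}$)
$B = - \frac{343}{5}$ ($B = 5 - \frac{368}{5} = - \frac{343}{5} \approx -68.6$)
$\left(20 - 17\right) + B = \left(20 - 17\right) - \frac{343}{5} = 3 - \frac{343}{5} = - \frac{328}{5}$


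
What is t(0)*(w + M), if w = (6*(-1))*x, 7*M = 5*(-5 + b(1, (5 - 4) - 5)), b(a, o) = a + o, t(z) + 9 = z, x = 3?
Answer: 1494/7 ≈ 213.43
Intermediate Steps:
t(z) = -9 + z
M = -40/7 (M = (5*(-5 + (1 + ((5 - 4) - 5))))/7 = (5*(-5 + (1 + (1 - 5))))/7 = (5*(-5 + (1 - 4)))/7 = (5*(-5 - 3))/7 = (5*(-8))/7 = (⅐)*(-40) = -40/7 ≈ -5.7143)
w = -18 (w = (6*(-1))*3 = -6*3 = -18)
t(0)*(w + M) = (-9 + 0)*(-18 - 40/7) = -9*(-166/7) = 1494/7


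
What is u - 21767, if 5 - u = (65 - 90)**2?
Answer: -22387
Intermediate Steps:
u = -620 (u = 5 - (65 - 90)**2 = 5 - 1*(-25)**2 = 5 - 1*625 = 5 - 625 = -620)
u - 21767 = -620 - 21767 = -22387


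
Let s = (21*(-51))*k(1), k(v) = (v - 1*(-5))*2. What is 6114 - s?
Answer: 18966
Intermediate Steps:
k(v) = 10 + 2*v (k(v) = (v + 5)*2 = (5 + v)*2 = 10 + 2*v)
s = -12852 (s = (21*(-51))*(10 + 2*1) = -1071*(10 + 2) = -1071*12 = -12852)
6114 - s = 6114 - 1*(-12852) = 6114 + 12852 = 18966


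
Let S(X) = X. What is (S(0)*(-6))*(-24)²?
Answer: 0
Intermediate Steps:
(S(0)*(-6))*(-24)² = (0*(-6))*(-24)² = 0*576 = 0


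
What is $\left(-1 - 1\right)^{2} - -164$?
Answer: $168$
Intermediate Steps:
$\left(-1 - 1\right)^{2} - -164 = \left(-2\right)^{2} + 164 = 4 + 164 = 168$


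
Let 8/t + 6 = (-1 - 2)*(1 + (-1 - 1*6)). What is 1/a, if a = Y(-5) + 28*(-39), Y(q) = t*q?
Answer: -3/3286 ≈ -0.00091296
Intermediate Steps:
t = 2/3 (t = 8/(-6 + (-1 - 2)*(1 + (-1 - 1*6))) = 8/(-6 - 3*(1 + (-1 - 6))) = 8/(-6 - 3*(1 - 7)) = 8/(-6 - 3*(-6)) = 8/(-6 + 18) = 8/12 = 8*(1/12) = 2/3 ≈ 0.66667)
Y(q) = 2*q/3
a = -3286/3 (a = (2/3)*(-5) + 28*(-39) = -10/3 - 1092 = -3286/3 ≈ -1095.3)
1/a = 1/(-3286/3) = -3/3286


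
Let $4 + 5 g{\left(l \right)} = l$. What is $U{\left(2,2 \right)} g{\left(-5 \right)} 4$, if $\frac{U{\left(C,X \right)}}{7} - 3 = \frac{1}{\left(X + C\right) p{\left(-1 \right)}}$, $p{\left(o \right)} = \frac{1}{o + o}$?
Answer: $-126$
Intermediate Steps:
$g{\left(l \right)} = - \frac{4}{5} + \frac{l}{5}$
$p{\left(o \right)} = \frac{1}{2 o}$
$U{\left(C,X \right)} = 21 - \frac{14}{C + X}$ ($U{\left(C,X \right)} = 21 + 7 \frac{1}{\left(X + C\right) \frac{1}{2 \left(-1\right)}} = 21 + 7 \frac{1}{\left(C + X\right) \frac{1}{2} \left(-1\right)} = 21 + 7 \frac{1}{\left(C + X\right) \left(- \frac{1}{2}\right)} = 21 + 7 \frac{1}{C + X} \left(-2\right) = 21 + 7 \left(- \frac{2}{C + X}\right) = 21 - \frac{14}{C + X}$)
$U{\left(2,2 \right)} g{\left(-5 \right)} 4 = \frac{7 \left(-2 + 3 \cdot 2 + 3 \cdot 2\right)}{2 + 2} \left(- \frac{4}{5} + \frac{1}{5} \left(-5\right)\right) 4 = \frac{7 \left(-2 + 6 + 6\right)}{4} \left(- \frac{4}{5} - 1\right) 4 = 7 \cdot \frac{1}{4} \cdot 10 \left(\left(- \frac{9}{5}\right) 4\right) = \frac{35}{2} \left(- \frac{36}{5}\right) = -126$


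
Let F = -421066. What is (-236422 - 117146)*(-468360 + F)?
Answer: 314472571968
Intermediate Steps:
(-236422 - 117146)*(-468360 + F) = (-236422 - 117146)*(-468360 - 421066) = -353568*(-889426) = 314472571968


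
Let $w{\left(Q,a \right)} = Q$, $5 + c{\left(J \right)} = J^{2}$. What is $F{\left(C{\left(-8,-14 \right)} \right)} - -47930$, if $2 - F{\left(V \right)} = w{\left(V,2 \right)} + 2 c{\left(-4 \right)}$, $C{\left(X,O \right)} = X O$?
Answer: $47798$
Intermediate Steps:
$c{\left(J \right)} = -5 + J^{2}$
$C{\left(X,O \right)} = O X$
$F{\left(V \right)} = -20 - V$ ($F{\left(V \right)} = 2 - \left(V + 2 \left(-5 + \left(-4\right)^{2}\right)\right) = 2 - \left(V + 2 \left(-5 + 16\right)\right) = 2 - \left(V + 2 \cdot 11\right) = 2 - \left(V + 22\right) = 2 - \left(22 + V\right) = -20 - V$)
$F{\left(C{\left(-8,-14 \right)} \right)} - -47930 = \left(-20 - \left(-14\right) \left(-8\right)\right) - -47930 = \left(-20 - 112\right) + 47930 = -132 + 47930 = 47798$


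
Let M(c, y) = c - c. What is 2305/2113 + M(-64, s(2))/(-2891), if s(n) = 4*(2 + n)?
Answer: 2305/2113 ≈ 1.0909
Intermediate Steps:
s(n) = 8 + 4*n
M(c, y) = 0
2305/2113 + M(-64, s(2))/(-2891) = 2305/2113 + 0/(-2891) = 2305*(1/2113) + 0*(-1/2891) = 2305/2113 + 0 = 2305/2113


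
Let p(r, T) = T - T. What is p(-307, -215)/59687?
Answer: 0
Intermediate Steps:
p(r, T) = 0
p(-307, -215)/59687 = 0/59687 = 0*(1/59687) = 0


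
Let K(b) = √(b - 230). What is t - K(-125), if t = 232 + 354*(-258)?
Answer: -91100 - I*√355 ≈ -91100.0 - 18.841*I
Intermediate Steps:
K(b) = √(-230 + b)
t = -91100 (t = 232 - 91332 = -91100)
t - K(-125) = -91100 - √(-230 - 125) = -91100 - √(-355) = -91100 - I*√355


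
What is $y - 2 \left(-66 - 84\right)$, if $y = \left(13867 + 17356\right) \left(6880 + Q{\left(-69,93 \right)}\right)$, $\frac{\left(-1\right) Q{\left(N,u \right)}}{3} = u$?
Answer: $206103323$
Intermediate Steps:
$Q{\left(N,u \right)} = - 3 u$
$y = 206103023$ ($y = \left(13867 + 17356\right) \left(6880 - 279\right) = 31223 \left(6880 - 279\right) = 31223 \cdot 6601 = 206103023$)
$y - 2 \left(-66 - 84\right) = 206103023 - 2 \left(-66 - 84\right) = 206103023 - 2 \left(-150\right) = 206103023 - -300 = 206103023 + 300 = 206103323$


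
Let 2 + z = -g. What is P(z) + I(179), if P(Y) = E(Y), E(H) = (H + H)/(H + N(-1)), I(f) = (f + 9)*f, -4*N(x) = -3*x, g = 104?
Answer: 14370252/427 ≈ 33654.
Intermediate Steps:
N(x) = 3*x/4 (N(x) = -(-3)*x/4 = 3*x/4)
I(f) = f*(9 + f) (I(f) = (9 + f)*f = f*(9 + f))
z = -106 (z = -2 - 1*104 = -2 - 104 = -106)
E(H) = 2*H/(-¾ + H) (E(H) = (H + H)/(H + (¾)*(-1)) = (2*H)/(H - ¾) = (2*H)/(-¾ + H) = 2*H/(-¾ + H))
P(Y) = 8*Y/(-3 + 4*Y)
P(z) + I(179) = 8*(-106)/(-3 + 4*(-106)) + 179*(9 + 179) = 8*(-106)/(-3 - 424) + 179*188 = 8*(-106)/(-427) + 33652 = 8*(-106)*(-1/427) + 33652 = 848/427 + 33652 = 14370252/427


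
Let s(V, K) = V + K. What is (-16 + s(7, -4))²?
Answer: 169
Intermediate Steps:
s(V, K) = K + V
(-16 + s(7, -4))² = (-16 + (-4 + 7))² = (-16 + 3)² = (-13)² = 169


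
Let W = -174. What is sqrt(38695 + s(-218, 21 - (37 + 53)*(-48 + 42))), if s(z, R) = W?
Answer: sqrt(38521) ≈ 196.27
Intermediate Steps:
s(z, R) = -174
sqrt(38695 + s(-218, 21 - (37 + 53)*(-48 + 42))) = sqrt(38695 - 174) = sqrt(38521)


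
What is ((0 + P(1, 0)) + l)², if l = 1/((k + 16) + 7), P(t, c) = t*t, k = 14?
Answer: 1444/1369 ≈ 1.0548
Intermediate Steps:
P(t, c) = t²
l = 1/37 (l = 1/((14 + 16) + 7) = 1/(30 + 7) = 1/37 ≈ 0.027027)
((0 + P(1, 0)) + l)² = ((0 + 1²) + 1/37)² = ((0 + 1) + 1/37)² = (1 + 1/37)² = (38/37)² = 1444/1369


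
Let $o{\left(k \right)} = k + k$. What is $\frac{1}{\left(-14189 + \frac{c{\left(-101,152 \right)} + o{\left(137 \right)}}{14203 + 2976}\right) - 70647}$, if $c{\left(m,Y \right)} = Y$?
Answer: $- \frac{17179}{1457397218} \approx -1.1787 \cdot 10^{-5}$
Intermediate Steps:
$o{\left(k \right)} = 2 k$
$\frac{1}{\left(-14189 + \frac{c{\left(-101,152 \right)} + o{\left(137 \right)}}{14203 + 2976}\right) - 70647} = \frac{1}{\left(-14189 + \frac{152 + 2 \cdot 137}{14203 + 2976}\right) - 70647} = \frac{1}{\left(-14189 + \frac{152 + 274}{17179}\right) - 70647} = \frac{1}{\left(-14189 + 426 \cdot \frac{1}{17179}\right) - 70647} = \frac{1}{\left(-14189 + \frac{426}{17179}\right) - 70647} = \frac{1}{- \frac{243752405}{17179} - 70647} = \frac{1}{- \frac{1457397218}{17179}} = - \frac{17179}{1457397218}$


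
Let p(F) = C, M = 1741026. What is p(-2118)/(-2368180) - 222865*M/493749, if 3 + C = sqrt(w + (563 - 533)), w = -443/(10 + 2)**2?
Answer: -306295474982515651/389762168940 - sqrt(3877)/28418160 ≈ -7.8585e+5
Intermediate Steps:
w = -443/144 (w = -443/(12**2) = -443/144 ≈ -3.0764)
C = -3 + sqrt(3877)/12 (C = -3 + sqrt(-443/144 + (563 - 533)) = -3 + sqrt(-443/144 + 30) = -3 + sqrt(3877/144) = -3 + sqrt(3877)/12 ≈ 2.1888)
p(F) = -3 + sqrt(3877)/12
p(-2118)/(-2368180) - 222865*M/493749 = (-3 + sqrt(3877)/12)/(-2368180) - 222865/(493749/1741026) = (-3 + sqrt(3877)/12)*(-1/2368180) - 222865/(493749*(1/1741026)) = (3/2368180 - sqrt(3877)/28418160) - 222865/164583/580342 = (3/2368180 - sqrt(3877)/28418160) - 222865*580342/164583 = (3/2368180 - sqrt(3877)/28418160) - 129337919830/164583 = -306295474982515651/389762168940 - sqrt(3877)/28418160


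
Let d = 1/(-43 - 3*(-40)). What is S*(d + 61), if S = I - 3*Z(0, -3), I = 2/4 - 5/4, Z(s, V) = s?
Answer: -7047/154 ≈ -45.760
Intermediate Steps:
I = -¾ (I = 2*(¼) - 5*¼ = ½ - 5/4 = -¾ ≈ -0.75000)
d = 1/77 (d = 1/(-43 + 120) = 1/77 ≈ 0.012987)
S = -¾ (S = -¾ - 3*0 = -¾ + 0 = -¾ ≈ -0.75000)
S*(d + 61) = -3*(1/77 + 61)/4 = -¾*4698/77 = -7047/154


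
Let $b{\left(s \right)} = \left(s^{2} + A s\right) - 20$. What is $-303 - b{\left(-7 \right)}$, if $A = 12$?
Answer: $-248$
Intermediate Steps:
$b{\left(s \right)} = -20 + s^{2} + 12 s$ ($b{\left(s \right)} = \left(s^{2} + 12 s\right) - 20 = -20 + s^{2} + 12 s$)
$-303 - b{\left(-7 \right)} = -303 - \left(-20 + \left(-7\right)^{2} + 12 \left(-7\right)\right) = -303 - \left(-20 + 49 - 84\right) = -303 - -55 = -303 + 55 = -248$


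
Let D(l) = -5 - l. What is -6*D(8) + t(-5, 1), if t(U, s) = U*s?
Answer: 73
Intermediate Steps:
-6*D(8) + t(-5, 1) = -6*(-5 - 1*8) - 5*1 = -6*(-5 - 8) - 5 = -6*(-13) - 5 = 78 - 5 = 73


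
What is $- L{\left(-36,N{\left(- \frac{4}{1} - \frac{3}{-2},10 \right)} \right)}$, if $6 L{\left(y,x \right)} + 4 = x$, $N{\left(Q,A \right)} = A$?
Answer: $-1$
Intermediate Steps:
$L{\left(y,x \right)} = - \frac{2}{3} + \frac{x}{6}$
$- L{\left(-36,N{\left(- \frac{4}{1} - \frac{3}{-2},10 \right)} \right)} = - (- \frac{2}{3} + \frac{1}{6} \cdot 10) = - (- \frac{2}{3} + \frac{5}{3}) = \left(-1\right) 1 = -1$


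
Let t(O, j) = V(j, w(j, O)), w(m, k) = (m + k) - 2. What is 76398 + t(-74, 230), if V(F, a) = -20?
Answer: 76378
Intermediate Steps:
w(m, k) = -2 + k + m (w(m, k) = (k + m) - 2 = -2 + k + m)
t(O, j) = -20
76398 + t(-74, 230) = 76398 - 20 = 76378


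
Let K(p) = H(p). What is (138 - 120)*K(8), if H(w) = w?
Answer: 144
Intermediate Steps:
K(p) = p
(138 - 120)*K(8) = (138 - 120)*8 = 18*8 = 144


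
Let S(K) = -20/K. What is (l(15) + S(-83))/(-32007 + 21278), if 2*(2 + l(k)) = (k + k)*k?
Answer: -18529/890507 ≈ -0.020807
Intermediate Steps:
l(k) = -2 + k**2 (l(k) = -2 + ((k + k)*k)/2 = -2 + ((2*k)*k)/2 = -2 + (2*k**2)/2 = -2 + k**2)
(l(15) + S(-83))/(-32007 + 21278) = ((-2 + 15**2) - 20/(-83))/(-32007 + 21278) = ((-2 + 225) - 20*(-1/83))/(-10729) = (223 + 20/83)*(-1/10729) = (18529/83)*(-1/10729) = -18529/890507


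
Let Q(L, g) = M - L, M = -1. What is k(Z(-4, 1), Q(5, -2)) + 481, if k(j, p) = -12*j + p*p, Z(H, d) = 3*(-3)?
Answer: 625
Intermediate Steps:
Q(L, g) = -1 - L
Z(H, d) = -9
k(j, p) = p² - 12*j (k(j, p) = -12*j + p² = p² - 12*j)
k(Z(-4, 1), Q(5, -2)) + 481 = ((-1 - 1*5)² - 12*(-9)) + 481 = ((-1 - 5)² + 108) + 481 = ((-6)² + 108) + 481 = (36 + 108) + 481 = 144 + 481 = 625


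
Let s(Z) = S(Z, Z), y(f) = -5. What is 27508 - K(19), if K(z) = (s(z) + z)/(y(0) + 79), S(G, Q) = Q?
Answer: 1017777/37 ≈ 27508.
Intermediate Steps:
s(Z) = Z
K(z) = z/37 (K(z) = (z + z)/(-5 + 79) = (2*z)/74 = (2*z)*(1/74) = z/37)
27508 - K(19) = 27508 - 19/37 = 1017777/37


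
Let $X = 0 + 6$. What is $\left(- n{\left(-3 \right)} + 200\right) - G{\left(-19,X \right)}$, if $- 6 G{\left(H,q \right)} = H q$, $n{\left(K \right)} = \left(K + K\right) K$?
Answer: $163$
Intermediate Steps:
$n{\left(K \right)} = 2 K^{2}$ ($n{\left(K \right)} = 2 K K = 2 K^{2}$)
$X = 6$
$G{\left(H,q \right)} = - \frac{H q}{6}$
$\left(- n{\left(-3 \right)} + 200\right) - G{\left(-19,X \right)} = \left(- 2 \left(-3\right)^{2} + 200\right) - \left(- \frac{1}{6}\right) \left(-19\right) 6 = \left(- 2 \cdot 9 + 200\right) - 19 = \left(\left(-1\right) 18 + 200\right) - 19 = \left(-18 + 200\right) - 19 = 182 - 19 = 163$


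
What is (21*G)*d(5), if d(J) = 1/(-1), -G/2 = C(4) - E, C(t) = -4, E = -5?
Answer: 42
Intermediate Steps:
G = -2 (G = -2*(-4 - 1*(-5)) = -2*(-4 + 5) = -2*1 = -2)
d(J) = -1
(21*G)*d(5) = (21*(-2))*(-1) = -42*(-1) = 42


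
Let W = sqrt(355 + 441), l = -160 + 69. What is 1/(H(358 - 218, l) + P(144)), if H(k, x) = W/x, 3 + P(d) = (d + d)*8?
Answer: 19054581/43844590085 + 182*sqrt(199)/43844590085 ≈ 0.00043465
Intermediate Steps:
l = -91
W = 2*sqrt(199) (W = sqrt(796) = 2*sqrt(199) ≈ 28.213)
P(d) = -3 + 16*d (P(d) = -3 + (d + d)*8 = -3 + (2*d)*8 = -3 + 16*d)
H(k, x) = 2*sqrt(199)/x (H(k, x) = (2*sqrt(199))/x = 2*sqrt(199)/x)
1/(H(358 - 218, l) + P(144)) = 1/(2*sqrt(199)/(-91) + (-3 + 16*144)) = 1/(2*sqrt(199)*(-1/91) + (-3 + 2304)) = 1/(-2*sqrt(199)/91 + 2301) = 1/(2301 - 2*sqrt(199)/91)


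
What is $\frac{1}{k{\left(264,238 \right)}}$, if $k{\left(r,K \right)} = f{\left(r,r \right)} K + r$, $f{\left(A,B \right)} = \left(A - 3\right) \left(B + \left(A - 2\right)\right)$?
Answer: $\frac{1}{32674332} \approx 3.0605 \cdot 10^{-8}$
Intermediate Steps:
$f{\left(A,B \right)} = \left(-3 + A\right) \left(-2 + A + B\right)$ ($f{\left(A,B \right)} = \left(-3 + A\right) \left(B + \left(A - 2\right)\right) = \left(-3 + A\right) \left(B + \left(-2 + A\right)\right) = \left(-3 + A\right) \left(-2 + A + B\right)$)
$k{\left(r,K \right)} = r + K \left(6 - 8 r + 2 r^{2}\right)$ ($k{\left(r,K \right)} = \left(6 + r^{2} - 5 r - 3 r + r r\right) K + r = \left(6 + r^{2} - 5 r - 3 r + r^{2}\right) K + r = \left(6 - 8 r + 2 r^{2}\right) K + r = K \left(6 - 8 r + 2 r^{2}\right) + r = r + K \left(6 - 8 r + 2 r^{2}\right)$)
$\frac{1}{k{\left(264,238 \right)}} = \frac{1}{264 + 2 \cdot 238 \left(3 + 264^{2} - 1056\right)} = \frac{1}{264 + 2 \cdot 238 \left(3 + 69696 - 1056\right)} = \frac{1}{264 + 2 \cdot 238 \cdot 68643} = \frac{1}{264 + 32674068} = \frac{1}{32674332}$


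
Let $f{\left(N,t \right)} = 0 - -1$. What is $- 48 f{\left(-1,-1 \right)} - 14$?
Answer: $-62$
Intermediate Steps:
$f{\left(N,t \right)} = 1$ ($f{\left(N,t \right)} = 0 + 1 = 1$)
$- 48 f{\left(-1,-1 \right)} - 14 = \left(-48\right) 1 - 14 = -48 - 14 = -62$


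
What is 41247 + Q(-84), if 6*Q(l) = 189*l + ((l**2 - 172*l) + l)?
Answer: 42171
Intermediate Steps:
Q(l) = 3*l + l**2/6 (Q(l) = (189*l + ((l**2 - 172*l) + l))/6 = (189*l + (l**2 - 171*l))/6 = (l**2 + 18*l)/6 = 3*l + l**2/6)
41247 + Q(-84) = 41247 + (1/6)*(-84)*(18 - 84) = 41247 + (1/6)*(-84)*(-66) = 41247 + 924 = 42171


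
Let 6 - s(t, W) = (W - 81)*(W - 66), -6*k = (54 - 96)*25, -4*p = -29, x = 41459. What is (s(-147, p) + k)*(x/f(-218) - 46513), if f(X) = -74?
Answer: 231400173609/1184 ≈ 1.9544e+8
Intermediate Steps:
p = 29/4 (p = -¼*(-29) = 29/4 ≈ 7.2500)
k = 175 (k = -(54 - 96)*25/6 = -(-7)*25 = -⅙*(-1050) = 175)
s(t, W) = 6 - (-81 + W)*(-66 + W) (s(t, W) = 6 - (W - 81)*(W - 66) = 6 - (-81 + W)*(-66 + W))
(s(-147, p) + k)*(x/f(-218) - 46513) = ((-5340 - (29/4)² + 147*(29/4)) + 175)*(41459/(-74) - 46513) = ((-5340 - 1*841/16 + 4263/4) + 175)*(41459*(-1/74) - 46513) = ((-5340 - 841/16 + 4263/4) + 175)*(-41459/74 - 46513) = (-69229/16 + 175)*(-3483421/74) = -66429/16*(-3483421/74) = 231400173609/1184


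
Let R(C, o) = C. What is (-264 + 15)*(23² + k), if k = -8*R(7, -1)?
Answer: -117777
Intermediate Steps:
k = -56 (k = -8*7 = -56)
(-264 + 15)*(23² + k) = (-264 + 15)*(23² - 56) = -249*(529 - 56) = -249*473 = -117777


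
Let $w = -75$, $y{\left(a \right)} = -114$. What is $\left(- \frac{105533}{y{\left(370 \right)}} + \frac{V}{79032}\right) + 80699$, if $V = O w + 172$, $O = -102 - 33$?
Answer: $\frac{122568540311}{1501608} \approx 81625.0$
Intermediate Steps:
$O = -135$
$V = 10297$ ($V = \left(-135\right) \left(-75\right) + 172 = 10125 + 172 = 10297$)
$\left(- \frac{105533}{y{\left(370 \right)}} + \frac{V}{79032}\right) + 80699 = \left(- \frac{105533}{-114} + \frac{10297}{79032}\right) + 80699 = \left(\left(-105533\right) \left(- \frac{1}{114}\right) + 10297 \cdot \frac{1}{79032}\right) + 80699 = \left(\frac{105533}{114} + \frac{10297}{79032}\right) + 80699 = \frac{1390276319}{1501608} + 80699 = \frac{122568540311}{1501608}$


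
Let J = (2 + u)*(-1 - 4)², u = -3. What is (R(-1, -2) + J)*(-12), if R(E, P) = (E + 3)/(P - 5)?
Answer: 2124/7 ≈ 303.43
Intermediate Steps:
R(E, P) = (3 + E)/(-5 + P)
J = -25 (J = (2 - 3)*(-1 - 4)² = -1*(-5)² = -1*25 = -25)
(R(-1, -2) + J)*(-12) = ((3 - 1)/(-5 - 2) - 25)*(-12) = (2/(-7) - 25)*(-12) = (-⅐*2 - 25)*(-12) = (-2/7 - 25)*(-12) = -177/7*(-12) = 2124/7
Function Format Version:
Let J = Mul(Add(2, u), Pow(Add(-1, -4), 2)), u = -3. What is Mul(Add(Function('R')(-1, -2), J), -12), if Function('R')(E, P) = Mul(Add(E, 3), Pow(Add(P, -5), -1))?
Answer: Rational(2124, 7) ≈ 303.43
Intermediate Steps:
Function('R')(E, P) = Mul(Pow(Add(-5, P), -1), Add(3, E)) (Function('R')(E, P) = Mul(Add(3, E), Pow(Add(-5, P), -1)) = Mul(Pow(Add(-5, P), -1), Add(3, E)))
J = -25 (J = Mul(Add(2, -3), Pow(Add(-1, -4), 2)) = Mul(-1, Pow(-5, 2)) = Mul(-1, 25) = -25)
Mul(Add(Function('R')(-1, -2), J), -12) = Mul(Add(Mul(Pow(Add(-5, -2), -1), Add(3, -1)), -25), -12) = Mul(Add(Mul(Pow(-7, -1), 2), -25), -12) = Mul(Add(Mul(Rational(-1, 7), 2), -25), -12) = Mul(Add(Rational(-2, 7), -25), -12) = Mul(Rational(-177, 7), -12) = Rational(2124, 7)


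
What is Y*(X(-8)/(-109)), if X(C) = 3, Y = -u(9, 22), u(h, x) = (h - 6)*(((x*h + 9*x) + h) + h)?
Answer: 3726/109 ≈ 34.183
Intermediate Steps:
u(h, x) = (-6 + h)*(2*h + 9*x + h*x) (u(h, x) = (-6 + h)*(((h*x + 9*x) + h) + h) = (-6 + h)*(((9*x + h*x) + h) + h) = (-6 + h)*((h + 9*x + h*x) + h) = (-6 + h)*(2*h + 9*x + h*x))
Y = -1242 (Y = -(-54*22 - 12*9 + 2*9² + 22*9² + 3*9*22) = -(-1188 - 108 + 2*81 + 22*81 + 594) = -(-1188 - 108 + 162 + 1782 + 594) = -1*1242 = -1242)
Y*(X(-8)/(-109)) = -3726/(-109) = -3726*(-1)/109 = -1242*(-3/109) = 3726/109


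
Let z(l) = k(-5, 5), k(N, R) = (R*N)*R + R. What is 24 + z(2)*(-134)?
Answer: 16104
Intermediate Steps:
k(N, R) = R + N*R² (k(N, R) = (N*R)*R + R = N*R² + R = R + N*R²)
z(l) = -120 (z(l) = 5*(1 - 5*5) = 5*(1 - 25) = 5*(-24) = -120)
24 + z(2)*(-134) = 24 - 120*(-134) = 24 + 16080 = 16104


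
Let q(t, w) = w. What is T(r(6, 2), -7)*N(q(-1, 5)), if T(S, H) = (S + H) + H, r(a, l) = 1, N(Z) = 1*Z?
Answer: -65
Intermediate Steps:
N(Z) = Z
T(S, H) = S + 2*H (T(S, H) = (H + S) + H = S + 2*H)
T(r(6, 2), -7)*N(q(-1, 5)) = (1 + 2*(-7))*5 = (1 - 14)*5 = -13*5 = -65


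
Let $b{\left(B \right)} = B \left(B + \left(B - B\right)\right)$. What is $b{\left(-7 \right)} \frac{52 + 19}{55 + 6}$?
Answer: $\frac{3479}{61} \approx 57.033$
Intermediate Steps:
$b{\left(B \right)} = B^{2}$ ($b{\left(B \right)} = B \left(B + 0\right) = B B = B^{2}$)
$b{\left(-7 \right)} \frac{52 + 19}{55 + 6} = \left(-7\right)^{2} \frac{52 + 19}{55 + 6} = 49 \cdot \frac{71}{61} = \frac{3479}{61}$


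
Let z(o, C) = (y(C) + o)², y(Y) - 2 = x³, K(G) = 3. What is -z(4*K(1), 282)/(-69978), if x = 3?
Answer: 1681/69978 ≈ 0.024022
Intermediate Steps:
y(Y) = 29 (y(Y) = 2 + 3³ = 2 + 27 = 29)
z(o, C) = (29 + o)²
-z(4*K(1), 282)/(-69978) = -(29 + 4*3)²/(-69978) = -(29 + 12)²*(-1/69978) = -1*41²*(-1/69978) = -1*1681*(-1/69978) = -1681*(-1/69978) = 1681/69978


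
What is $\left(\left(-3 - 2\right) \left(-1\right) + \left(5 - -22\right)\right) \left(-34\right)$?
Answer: $-1088$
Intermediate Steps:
$\left(\left(-3 - 2\right) \left(-1\right) + \left(5 - -22\right)\right) \left(-34\right) = \left(\left(-5\right) \left(-1\right) + \left(5 + 22\right)\right) \left(-34\right) = \left(5 + 27\right) \left(-34\right) = 32 \left(-34\right) = -1088$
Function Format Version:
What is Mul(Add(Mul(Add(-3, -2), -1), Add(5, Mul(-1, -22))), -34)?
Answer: -1088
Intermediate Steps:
Mul(Add(Mul(Add(-3, -2), -1), Add(5, Mul(-1, -22))), -34) = Mul(Add(Mul(-5, -1), Add(5, 22)), -34) = Mul(Add(5, 27), -34) = Mul(32, -34) = -1088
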